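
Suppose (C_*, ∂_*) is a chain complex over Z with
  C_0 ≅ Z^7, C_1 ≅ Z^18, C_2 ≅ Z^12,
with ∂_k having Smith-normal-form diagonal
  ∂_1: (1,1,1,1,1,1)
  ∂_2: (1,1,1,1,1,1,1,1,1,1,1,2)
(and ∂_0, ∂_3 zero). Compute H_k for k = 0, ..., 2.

H_0 = Z,  H_1 = Z_2,  H_2 = 0.

H_0: b_0 = 7 − 0 − 6 = 1; torsion from ∂_1 factors > 1: none. So H_0 = Z.
H_1: b_1 = 18 − 6 − 12 = 0; torsion from ∂_2 factors > 1: [2]. So H_1 = Z_2.
H_2: b_2 = 12 − 12 − 0 = 0; torsion from ∂_3 factors > 1: none. So H_2 = 0.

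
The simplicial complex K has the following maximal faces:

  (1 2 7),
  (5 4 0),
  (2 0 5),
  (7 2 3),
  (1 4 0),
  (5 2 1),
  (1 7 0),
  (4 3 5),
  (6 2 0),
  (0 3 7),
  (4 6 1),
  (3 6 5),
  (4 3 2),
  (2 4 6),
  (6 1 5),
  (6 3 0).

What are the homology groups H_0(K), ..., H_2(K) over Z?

H_0 ≅ Z,  H_1 ≅ Z^2,  H_2 ≅ Z.

We work with the vertex ordering 0 < 1 < 2 < 3 < 4 < 5 < 6 < 7. The simplices of K, each written with vertices in increasing order, are:

  0-simplices (8): [0], [1], [2], [3], [4], [5], [6], [7]
  1-simplices (24): (24 of them)
  2-simplices (16): [0,1,4], [0,1,7], [0,2,5], [0,2,6], [0,3,6], [0,3,7], [0,4,5], [1,2,5], [1,2,7], [1,4,6], [1,5,6], [2,3,4], [2,3,7], [2,4,6], [3,4,5], [3,5,6]

giving chain groups C_0 ≅ Z^8, C_1 ≅ Z^24, C_2 ≅ Z^16.

∂_1: C_1 → C_0 is given by ∂[p,q] = [q] − [p]. For instance
  ∂[4,5] = [5] − [4].
This gives a 8×24 integer matrix of rank 7; reducing to Smith normal form yields diagonal entries (1,1,1,1,1,1,1).

The boundary map ∂_2: C_2 → C_1 maps a triangle to the signed sum of its edges. For instance
  ∂[0,2,5] = [2,5] − [0,5] + [0,2],
  ∂[1,2,5] = [2,5] − [1,5] + [1,2].
The resulting 24×16 matrix has rank 15, and its Smith normal form has invariant factors (1,1,1,1,1,1,1,1,1,1,1,1,1,1,1).

Now H_k = ker ∂_k / im ∂_{k+1}, so:

  H_0: rank C_0 − rank ∂_1 = 8 − 7 = 1, and the invariant factors of ∂_1 are all 1, so H_0 ≅ Z.
  H_1: rank ker ∂_1 − rank ∂_2 = (24 − 7) − 15 = 2, and the invariant factors of ∂_2 are all 1, so H_1 ≅ Z^2.
  H_2: rank ker ∂_2 − rank ∂_3 = (16 − 15) − 0 = 1, and there is no ∂_3, so H_2 ≅ Z.

As a check, the Euler characteristic is 8 − 24 + 16 = 0, which agrees with 1 − 2 + 1 = 0.
(K is a triangulation of the torus T^2.)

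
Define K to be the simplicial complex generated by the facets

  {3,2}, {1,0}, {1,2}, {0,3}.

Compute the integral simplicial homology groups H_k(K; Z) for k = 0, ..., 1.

Order the vertices as 0 < 1 < 2 < 3. Listing each simplex with vertices in this order, K has dimension 1 with simplices:

  0-simplices (4): [0], [1], [2], [3]
  1-simplices (4): [0,1], [0,3], [1,2], [2,3]

Hence C_0 ≅ Z^4, C_1 ≅ Z^4.

∂_1: C_1 → C_0 is given by ∂[p,q] = [q] − [p].
The resulting 4×4 matrix has rank 3, and its Smith normal form has invariant factors (1,1,1).

Reading off H_k = ker ∂_k / im ∂_{k+1}:

  H_0: rank C_0 − rank ∂_1 = 4 − 3 = 1, and the invariant factors of ∂_1 are all 1, so H_0 ≅ Z.
  H_1: rank ker ∂_1 − rank ∂_2 = (4 − 3) − 0 = 1, and there is no ∂_2, so H_1 ≅ Z.

As a check, the Euler characteristic is 4 − 4 = 0, which agrees with 1 − 1 = 0.
(K is a triangulation of the circle S^1.)

H_0 = Z,  H_1 = Z.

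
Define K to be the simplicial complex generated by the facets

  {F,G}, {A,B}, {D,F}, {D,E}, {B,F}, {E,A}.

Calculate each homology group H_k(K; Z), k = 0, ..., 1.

H_0 ≅ Z,  H_1 ≅ Z.

We work with the vertex ordering A < B < D < E < F < G. The simplices of K, each written with vertices in increasing order, are:

  0-simplices (6): A, B, D, E, F, G
  1-simplices (6): AB, AE, BF, DE, DF, FG

Hence C_0 ≅ Z^6, C_1 ≅ Z^6.

Boundary ∂_1: C_1 → C_0 maps an edge to its endpoints' difference, ∂[p,q] = q − p. For instance
  ∂AE = E − A.
The resulting 6×6 matrix has rank 5, and its Smith normal form has invariant factors (1,1,1,1,1).

From H_k ≅ ker(∂_k) / im(∂_{k+1}) we obtain:

  H_0: rank C_0 − rank ∂_1 = 6 − 5 = 1, and the invariant factors of ∂_1 are all 1, so H_0 ≅ Z.
  H_1: rank ker ∂_1 − rank ∂_2 = (6 − 5) − 0 = 1, and there is no ∂_2, so H_1 ≅ Z.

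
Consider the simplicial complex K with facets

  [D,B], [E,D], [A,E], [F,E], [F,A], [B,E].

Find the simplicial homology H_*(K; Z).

H_0 ≅ Z,  H_1 ≅ Z^2.

We work with the vertex ordering A < B < D < E < F. The simplices of K, each written with vertices in increasing order, are:

  0-simplices (5): A, B, D, E, F
  1-simplices (6): AE, AF, BD, BE, DE, EF

giving chain groups C_0 ≅ Z^5, C_1 ≅ Z^6.

Boundary ∂_1: C_1 → C_0 is given by ∂[p,q] = [q] − [p]. For instance
  ∂AE = E − A.
The 5×6 boundary matrix has rank 4 and Smith normal form diag(1,1,1,1).

From H_k ≅ ker(∂_k) / im(∂_{k+1}) we obtain:

  H_0: rank C_0 − rank ∂_1 = 5 − 4 = 1, and the invariant factors of ∂_1 are all 1, so H_0 ≅ Z.
  H_1: rank ker ∂_1 − rank ∂_2 = (6 − 4) − 0 = 2, and there is no ∂_2, so H_1 ≅ Z^2.

(K is a triangulation of a wedge of 2 circles.)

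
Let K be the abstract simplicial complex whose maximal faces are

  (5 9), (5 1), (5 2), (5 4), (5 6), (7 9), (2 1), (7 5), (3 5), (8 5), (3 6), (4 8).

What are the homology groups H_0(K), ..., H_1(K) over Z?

We work with the vertex ordering 1 < 2 < 3 < 4 < 5 < 6 < 7 < 8 < 9. The simplices of K, each written with vertices in increasing order, are:

  0-simplices (9): [1], [2], [3], [4], [5], [6], [7], [8], [9]
  1-simplices (12): [1,2], [1,5], [2,5], [3,5], [3,6], [4,5], [4,8], [5,6], [5,7], [5,8], [5,9], [7,9]

Hence C_0 ≅ Z^9, C_1 ≅ Z^12.

∂_1: C_1 → C_0 maps an edge to its endpoints' difference, ∂[p,q] = q − p. For instance
  ∂[3,5] = [5] − [3].
The resulting 9×12 matrix has rank 8, and its Smith normal form has invariant factors (1,1,1,1,1,1,1,1).

Computing H_k = (kernel of ∂_k) / (image of ∂_{k+1}):

  H_0: rank C_0 − rank ∂_1 = 9 − 8 = 1, and the invariant factors of ∂_1 are all 1, so H_0 = Z.
  H_1: rank ker ∂_1 − rank ∂_2 = (12 − 8) − 0 = 4, and there is no ∂_2, so H_1 = Z^4.

H_0 = Z,  H_1 = Z^4.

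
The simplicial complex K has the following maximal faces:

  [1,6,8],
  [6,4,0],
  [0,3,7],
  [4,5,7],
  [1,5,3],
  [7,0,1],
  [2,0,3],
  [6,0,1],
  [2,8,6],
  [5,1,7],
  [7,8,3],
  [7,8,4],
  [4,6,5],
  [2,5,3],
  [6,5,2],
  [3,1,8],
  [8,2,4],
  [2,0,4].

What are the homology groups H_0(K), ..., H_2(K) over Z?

K has 9 vertices, 27 edges, 18 triangles.
rank ∂_0 = 0, rank ∂_1 = 8 ⇒ b_0 = 9 − 0 − 8 = 1; all invariant factors of ∂_1 are 1 so no torsion. So H_0 = Z.
rank ∂_1 = 8, rank ∂_2 = 18 ⇒ b_1 = 27 − 8 − 18 = 1; ∂_2 has invariant factor(s) [2] giving torsion. So H_1 = Z ⊕ Z/2Z.
rank ∂_2 = 18, rank ∂_3 = 0 ⇒ b_2 = 18 − 18 − 0 = 0. So H_2 = 0.

H_0 = Z,  H_1 = Z ⊕ Z/2Z,  H_2 = 0.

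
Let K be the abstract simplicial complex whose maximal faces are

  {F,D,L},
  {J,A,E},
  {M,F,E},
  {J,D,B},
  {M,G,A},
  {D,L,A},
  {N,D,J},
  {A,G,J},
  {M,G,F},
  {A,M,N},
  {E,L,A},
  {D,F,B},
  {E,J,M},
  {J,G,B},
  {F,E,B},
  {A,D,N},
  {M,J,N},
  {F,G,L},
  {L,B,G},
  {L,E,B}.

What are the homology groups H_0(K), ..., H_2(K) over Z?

H_0 ≅ Z,  H_1 ≅ Z ⊕ Z/2,  H_2 = 0.

Take the total order A < B < D < E < F < G < J < L < M < N on the vertex set. Then K (dimension 2) consists of the simplices:

  0-simplices (10): A, B, D, E, F, G, J, L, M, N
  1-simplices (30): AD, AE, AG, AJ, AL, AM, AN, BD, BE, BF, BG, BJ, BL, DF, DJ, DL, DN, EF, EJ, EL, EM, FG, FL, FM, GJ, GL, GM, JM, JN, MN
  2-simplices (20): ADL, ADN, AEJ, AEL, AGJ, AGM, AMN, BDF, BDJ, BEF, BEL, BGJ, BGL, DFL, DJN, EFM, EJM, FGL, FGM, JMN

giving chain groups C_0 ≅ Z^10, C_1 ≅ Z^30, C_2 ≅ Z^20.

Boundary ∂_1: C_1 → C_0 maps an edge to its endpoints' difference, ∂[p,q] = q − p. For instance
  ∂AE = E − A.
The 10×30 boundary matrix has rank 9 and Smith normal form diag(1,1,1,1,1,1,1,1,1).

Boundary ∂_2: C_2 → C_1 acts by ∂[p,q,r] = [q,r] − [p,r] + [p,q]. For instance
  ∂FGL = GL − FL + FG,
  ∂BGL = GL − BL + BG.
The resulting 30×20 matrix has rank 20, and its Smith normal form has invariant factors (1,1,1,1,1,1,1,1,1,1,1,1,1,1,1,1,1,1,1,2).

Reading off H_k = ker ∂_k / im ∂_{k+1}:

  H_0: rank C_0 − rank ∂_1 = 10 − 9 = 1, and the invariant factors of ∂_1 are all 1, so H_0 ≅ Z.
  H_1: rank ker ∂_1 − rank ∂_2 = (30 − 9) − 20 = 1, and ∂_2 has invariant factor 2 > 1, so H_1 ≅ Z ⊕ Z/2.
  H_2: rank ker ∂_2 − rank ∂_3 = (20 − 20) − 0 = 0, and there is no ∂_3, so H_2 ≅ 0.

(K is a triangulation of the Klein bottle.)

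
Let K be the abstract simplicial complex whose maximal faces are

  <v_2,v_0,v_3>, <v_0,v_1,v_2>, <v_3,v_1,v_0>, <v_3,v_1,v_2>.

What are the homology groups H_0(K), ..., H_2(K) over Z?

H_0 = Z,  H_1 = 0,  H_2 = Z.

We work with the vertex ordering v_0 < v_1 < v_2 < v_3. The simplices of K, each written with vertices in increasing order, are:

  0-simplices (4): [v_0], [v_1], [v_2], [v_3]
  1-simplices (6): [v_0,v_1], [v_0,v_2], [v_0,v_3], [v_1,v_2], [v_1,v_3], [v_2,v_3]
  2-simplices (4): [v_0,v_1,v_2], [v_0,v_1,v_3], [v_0,v_2,v_3], [v_1,v_2,v_3]

so the chain groups are C_0 ≅ Z^4, C_1 ≅ Z^6, C_2 ≅ Z^4.

∂_1: C_1 → C_0 maps an edge to its endpoints' difference, ∂[p,q] = q − p. For instance
  ∂[v_0,v_3] = [v_3] − [v_0].
The resulting 4×6 matrix has rank 3, and its Smith normal form has invariant factors (1,1,1).

∂_2: C_2 → C_1 acts by ∂[p,q,r] = [q,r] − [p,r] + [p,q]. For instance
  ∂[v_0,v_1,v_3] = [v_1,v_3] − [v_0,v_3] + [v_0,v_1],
  ∂[v_0,v_2,v_3] = [v_2,v_3] − [v_0,v_3] + [v_0,v_2].
The resulting 6×4 matrix has rank 3, and its Smith normal form has invariant factors (1,1,1).

Reading off H_k = ker ∂_k / im ∂_{k+1}:

  H_0: rank C_0 − rank ∂_1 = 4 − 3 = 1, and the invariant factors of ∂_1 are all 1, so H_0 ≅ Z.
  H_1: rank ker ∂_1 − rank ∂_2 = (6 − 3) − 3 = 0, and the invariant factors of ∂_2 are all 1, so H_1 ≅ 0.
  H_2: rank ker ∂_2 − rank ∂_3 = (4 − 3) − 0 = 1, and there is no ∂_3, so H_2 ≅ Z.

As a check, the Euler characteristic is 4 − 6 + 4 = 2, which agrees with 1 − 0 + 1 = 2.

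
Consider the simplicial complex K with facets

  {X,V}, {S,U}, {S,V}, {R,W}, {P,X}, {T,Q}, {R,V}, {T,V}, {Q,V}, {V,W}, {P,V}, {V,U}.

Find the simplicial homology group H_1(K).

H_1 ≅ Z^4.

Order the vertices as P < Q < R < S < T < U < V < W < X. Listing each simplex with vertices in this order, K has dimension 1 with simplices:

  0-simplices (9): P, Q, R, S, T, U, V, W, X
  1-simplices (12): PV, PX, QT, QV, RV, RW, SU, SV, TV, UV, VW, VX

giving chain groups C_0 ≅ Z^9, C_1 ≅ Z^12.

Boundary ∂_1: C_1 → C_0 maps an edge to its endpoints' difference, ∂[p,q] = q − p. For instance
  ∂QV = V − Q.
The 9×12 boundary matrix has rank 8 and Smith normal form diag(1,1,1,1,1,1,1,1).

From H_k ≅ ker(∂_k) / im(∂_{k+1}) we obtain:

  H_1: rank ker ∂_1 − rank ∂_2 = (12 − 8) − 0 = 4, and there is no ∂_2, so H_1 = Z^4.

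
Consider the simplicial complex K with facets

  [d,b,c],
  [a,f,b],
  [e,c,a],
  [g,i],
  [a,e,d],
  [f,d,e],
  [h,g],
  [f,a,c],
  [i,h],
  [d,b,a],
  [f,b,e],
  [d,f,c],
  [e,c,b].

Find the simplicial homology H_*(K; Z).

H_0 = Z^2,  H_1 = Z ⊕ Z/2Z,  H_2 = 0.

Fix the vertex order a < b < c < d < e < f < g < h < i and write every simplex with vertices in increasing order. Then dim K = 2 and the simplices of K are:

  0-simplices (9): a, b, c, d, e, f, g, h, i
  1-simplices (18): ab, ac, ad, ae, af, bc, bd, be, bf, cd, ce, cf, de, df, ef, gh, gi, hi
  2-simplices (10): abd, abf, ace, acf, ade, bcd, bce, bef, cdf, def

Hence C_0 ≅ Z^9, C_1 ≅ Z^18, C_2 ≅ Z^10.

The boundary map ∂_1: C_1 → C_0 is given by ∂[p,q] = [q] − [p].
As a 9×18 matrix over Z this has rank 7, with invariant factors (1,1,1,1,1,1,1).

∂_2: C_2 → C_1 acts by ∂[p,q,r] = [q,r] − [p,r] + [p,q]. For instance
  ∂def = ef − df + de,
  ∂bef = ef − bf + be.
The 18×10 boundary matrix has rank 10 and Smith normal form diag(1,1,1,1,1,1,1,1,1,2).

Reading off H_k = ker ∂_k / im ∂_{k+1}:

  H_0: rank C_0 − rank ∂_1 = 9 − 7 = 2, and the invariant factors of ∂_1 are all 1, so H_0 ≅ Z^2.
  H_1: rank ker ∂_1 − rank ∂_2 = (18 − 7) − 10 = 1, and ∂_2 has invariant factor 2 > 1, so H_1 ≅ Z ⊕ Z/2Z.
  H_2: rank ker ∂_2 − rank ∂_3 = (10 − 10) − 0 = 0, and there is no ∂_3, so H_2 ≅ 0.

(K is a triangulation of the disjoint union of the circle S^1 and the real projective plane RP^2.)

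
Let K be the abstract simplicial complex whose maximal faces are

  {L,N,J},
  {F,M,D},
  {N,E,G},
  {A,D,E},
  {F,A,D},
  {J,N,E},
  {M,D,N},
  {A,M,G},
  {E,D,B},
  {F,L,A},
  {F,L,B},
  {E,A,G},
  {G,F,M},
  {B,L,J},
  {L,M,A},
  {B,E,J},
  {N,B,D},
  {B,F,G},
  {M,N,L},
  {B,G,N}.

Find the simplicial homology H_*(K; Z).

H_0 ≅ Z,  H_1 ≅ Z × Z/2,  H_2 = 0.

K has 10 vertices, 30 edges, 20 triangles.
rank ∂_0 = 0, rank ∂_1 = 9 ⇒ b_0 = 10 − 0 − 9 = 1; all invariant factors of ∂_1 are 1 so no torsion. So H_0 = Z.
rank ∂_1 = 9, rank ∂_2 = 20 ⇒ b_1 = 30 − 9 − 20 = 1; ∂_2 has invariant factor(s) [2] giving torsion. So H_1 = Z × Z/2.
rank ∂_2 = 20, rank ∂_3 = 0 ⇒ b_2 = 20 − 20 − 0 = 0. So H_2 = 0.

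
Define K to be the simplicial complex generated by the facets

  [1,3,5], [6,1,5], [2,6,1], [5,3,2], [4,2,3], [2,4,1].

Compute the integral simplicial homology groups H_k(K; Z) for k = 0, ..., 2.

Fix the vertex order 1 < 2 < 3 < 4 < 5 < 6 and write every simplex with vertices in increasing order. Then dim K = 2 and the simplices of K are:

  0-simplices (6): [1], [2], [3], [4], [5], [6]
  1-simplices (12): [1,2], [1,3], [1,4], [1,5], [1,6], [2,3], [2,4], [2,5], [2,6], [3,4], [3,5], [5,6]
  2-simplices (6): [1,2,4], [1,2,6], [1,3,5], [1,5,6], [2,3,4], [2,3,5]

so the chain groups are C_0 ≅ Z^6, C_1 ≅ Z^12, C_2 ≅ Z^6.

∂_1: C_1 → C_0 maps an edge to its endpoints' difference, ∂[p,q] = q − p. For instance
  ∂[3,5] = [5] − [3].
This gives a 6×12 integer matrix of rank 5; reducing to Smith normal form yields diagonal entries (1,1,1,1,1).

∂_2: C_2 → C_1 acts by ∂[p,q,r] = [q,r] − [p,r] + [p,q]. For instance
  ∂[1,5,6] = [5,6] − [1,6] + [1,5],
  ∂[2,3,5] = [3,5] − [2,5] + [2,3].
The 12×6 boundary matrix has rank 6 and Smith normal form diag(1,1,1,1,1,1).

Now H_k = ker ∂_k / im ∂_{k+1}, so:

  H_0: rank C_0 − rank ∂_1 = 6 − 5 = 1, and the invariant factors of ∂_1 are all 1, so H_0 = Z.
  H_1: rank ker ∂_1 − rank ∂_2 = (12 − 5) − 6 = 1, and the invariant factors of ∂_2 are all 1, so H_1 = Z.
  H_2: rank ker ∂_2 − rank ∂_3 = (6 − 6) − 0 = 0, and there is no ∂_3, so H_2 = 0.

H_0 = Z,  H_1 = Z,  H_2 = 0.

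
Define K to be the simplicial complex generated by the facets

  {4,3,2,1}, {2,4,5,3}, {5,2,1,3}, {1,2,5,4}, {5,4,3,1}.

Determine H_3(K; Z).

We work with the vertex ordering 1 < 2 < 3 < 4 < 5. The simplices of K, each written with vertices in increasing order, are:

  0-simplices (5): [1], [2], [3], [4], [5]
  1-simplices (10): [1,2], [1,3], [1,4], [1,5], [2,3], [2,4], [2,5], [3,4], [3,5], [4,5]
  2-simplices (10): [1,2,3], [1,2,4], [1,2,5], [1,3,4], [1,3,5], [1,4,5], [2,3,4], [2,3,5], [2,4,5], [3,4,5]
  3-simplices (5): [1,2,3,4], [1,2,3,5], [1,2,4,5], [1,3,4,5], [2,3,4,5]

so the chain groups are C_0 ≅ Z^5, C_1 ≅ Z^10, C_2 ≅ Z^10, C_3 ≅ Z^5.

∂_1: C_1 → C_0 sends each edge [p,q] (with p < q) to q − p.
The resulting 5×10 matrix has rank 4, and its Smith normal form has invariant factors (1,1,1,1).

The boundary map ∂_2: C_2 → C_1 maps a triangle to the signed sum of its edges. For instance
  ∂[1,3,5] = [3,5] − [1,5] + [1,3],
  ∂[2,3,4] = [3,4] − [2,4] + [2,3].
As a 10×10 matrix over Z this has rank 6, with invariant factors (1,1,1,1,1,1).

The boundary map ∂_3: C_3 → C_2 sends each 3-simplex σ to the alternating sum Σ_i (−1)^i (σ with its i-th vertex removed). For instance
  ∂[1,2,4,5] = [2,4,5] − [1,4,5] + [1,2,5] − [1,2,4],
  ∂[1,3,4,5] = [3,4,5] − [1,4,5] + [1,3,5] − [1,3,4].
This gives a 10×5 integer matrix of rank 4; reducing to Smith normal form yields diagonal entries (1,1,1,1).

Computing H_k = (kernel of ∂_k) / (image of ∂_{k+1}):

  H_3: rank ker ∂_3 − rank ∂_4 = (5 − 4) − 0 = 1, and there is no ∂_4, so H_3 ≅ Z.

(K is a triangulation of the 3-sphere S^3.)

H_3 ≅ Z.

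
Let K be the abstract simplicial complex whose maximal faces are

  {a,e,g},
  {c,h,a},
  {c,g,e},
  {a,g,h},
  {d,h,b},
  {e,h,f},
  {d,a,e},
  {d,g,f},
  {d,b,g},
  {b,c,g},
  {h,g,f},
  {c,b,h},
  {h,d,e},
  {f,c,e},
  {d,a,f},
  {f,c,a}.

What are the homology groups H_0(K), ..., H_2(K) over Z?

Order the vertices as a < b < c < d < e < f < g < h. Listing each simplex with vertices in this order, K has dimension 2 with simplices:

  0-simplices (8): a, b, c, d, e, f, g, h
  1-simplices (24): ac, ad, ae, af, ag, ah, bc, bd, bg, bh, ce, cf, cg, ch, de, df, dg, dh, ef, eg, eh, fg, fh, gh
  2-simplices (16): acf, ach, ade, adf, aeg, agh, bcg, bch, bdg, bdh, cef, ceg, deh, dfg, efh, fgh

Hence C_0 ≅ Z^8, C_1 ≅ Z^24, C_2 ≅ Z^16.

Boundary ∂_1: C_1 → C_0 sends each edge [p,q] (with p < q) to q − p. For instance
  ∂cg = g − c.
As a 8×24 matrix over Z this has rank 7, with invariant factors (1,1,1,1,1,1,1).

∂_2: C_2 → C_1 acts by ∂[p,q,r] = [q,r] − [p,r] + [p,q]. For instance
  ∂agh = gh − ah + ag,
  ∂bcg = cg − bg + bc.
As a 24×16 matrix over Z this has rank 15, with invariant factors (1,1,1,1,1,1,1,1,1,1,1,1,1,1,1).

Now H_k = ker ∂_k / im ∂_{k+1}, so:

  H_0: rank C_0 − rank ∂_1 = 8 − 7 = 1, and the invariant factors of ∂_1 are all 1, so H_0 ≅ Z.
  H_1: rank ker ∂_1 − rank ∂_2 = (24 − 7) − 15 = 2, and the invariant factors of ∂_2 are all 1, so H_1 ≅ Z^2.
  H_2: rank ker ∂_2 − rank ∂_3 = (16 − 15) − 0 = 1, and there is no ∂_3, so H_2 ≅ Z.

As a check, the Euler characteristic is 8 − 24 + 16 = 0, which agrees with 1 − 2 + 1 = 0.
(K is a triangulation of the torus T^2.)

H_0 ≅ Z,  H_1 ≅ Z^2,  H_2 ≅ Z.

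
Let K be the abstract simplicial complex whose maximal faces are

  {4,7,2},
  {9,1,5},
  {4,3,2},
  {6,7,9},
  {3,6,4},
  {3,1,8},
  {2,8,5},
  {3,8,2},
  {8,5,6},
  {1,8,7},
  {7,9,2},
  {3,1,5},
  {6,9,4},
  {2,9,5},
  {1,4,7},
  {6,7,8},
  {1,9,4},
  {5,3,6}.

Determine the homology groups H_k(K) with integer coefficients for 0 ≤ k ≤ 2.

Fix the vertex order 1 < 2 < 3 < 4 < 5 < 6 < 7 < 8 < 9 and write every simplex with vertices in increasing order. Then dim K = 2 and the simplices of K are:

  0-simplices (9): [1], [2], [3], [4], [5], [6], [7], [8], [9]
  1-simplices (27): (27 of them)
  2-simplices (18): [1,3,5], [1,3,8], [1,4,7], [1,4,9], [1,5,9], [1,7,8], [2,3,4], [2,3,8], [2,4,7], [2,5,8], [2,5,9], [2,7,9], [3,4,6], [3,5,6], [4,6,9], [5,6,8], [6,7,8], [6,7,9]

giving chain groups C_0 ≅ Z^9, C_1 ≅ Z^27, C_2 ≅ Z^18.

The boundary map ∂_1: C_1 → C_0 maps an edge to its endpoints' difference, ∂[p,q] = q − p. For instance
  ∂[2,9] = [9] − [2].
The 9×27 boundary matrix has rank 8 and Smith normal form diag(1,1,1,1,1,1,1,1).

∂_2: C_2 → C_1 acts by ∂[p,q,r] = [q,r] − [p,r] + [p,q]. For instance
  ∂[2,5,8] = [5,8] − [2,8] + [2,5],
  ∂[2,3,8] = [3,8] − [2,8] + [2,3].
This gives a 27×18 integer matrix of rank 18; reducing to Smith normal form yields diagonal entries (1,1,1,1,1,1,1,1,1,1,1,1,1,1,1,1,1,2).

From H_k ≅ ker(∂_k) / im(∂_{k+1}) we obtain:

  H_0: rank C_0 − rank ∂_1 = 9 − 8 = 1, and the invariant factors of ∂_1 are all 1, so H_0 = Z.
  H_1: rank ker ∂_1 − rank ∂_2 = (27 − 8) − 18 = 1, and ∂_2 has invariant factor 2 > 1, so H_1 = Z ⊕ Z/2.
  H_2: rank ker ∂_2 − rank ∂_3 = (18 − 18) − 0 = 0, and there is no ∂_3, so H_2 = 0.

As a check, the Euler characteristic is 9 − 27 + 18 = 0, which agrees with 1 − 1 + 0 = 0.

H_0 = Z,  H_1 = Z ⊕ Z/2,  H_2 = 0.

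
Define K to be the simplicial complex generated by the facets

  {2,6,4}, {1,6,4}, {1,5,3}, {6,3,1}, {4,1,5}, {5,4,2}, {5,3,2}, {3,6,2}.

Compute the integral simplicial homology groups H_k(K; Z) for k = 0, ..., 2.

H_0 ≅ Z,  H_1 = 0,  H_2 ≅ Z.

Fix the vertex order 1 < 2 < 3 < 4 < 5 < 6 and write every simplex with vertices in increasing order. Then dim K = 2 and the simplices of K are:

  0-simplices (6): [1], [2], [3], [4], [5], [6]
  1-simplices (12): [1,3], [1,4], [1,5], [1,6], [2,3], [2,4], [2,5], [2,6], [3,5], [3,6], [4,5], [4,6]
  2-simplices (8): [1,3,5], [1,3,6], [1,4,5], [1,4,6], [2,3,5], [2,3,6], [2,4,5], [2,4,6]

Hence C_0 ≅ Z^6, C_1 ≅ Z^12, C_2 ≅ Z^8.

The boundary map ∂_1: C_1 → C_0 sends each edge [p,q] (with p < q) to q − p.
This gives a 6×12 integer matrix of rank 5; reducing to Smith normal form yields diagonal entries (1,1,1,1,1).

∂_2: C_2 → C_1 acts by ∂[p,q,r] = [q,r] − [p,r] + [p,q]. For instance
  ∂[2,4,5] = [4,5] − [2,5] + [2,4],
  ∂[2,3,5] = [3,5] − [2,5] + [2,3].
The 12×8 boundary matrix has rank 7 and Smith normal form diag(1,1,1,1,1,1,1).

Reading off H_k = ker ∂_k / im ∂_{k+1}:

  H_0: rank C_0 − rank ∂_1 = 6 − 5 = 1, and the invariant factors of ∂_1 are all 1, so H_0 ≅ Z.
  H_1: rank ker ∂_1 − rank ∂_2 = (12 − 5) − 7 = 0, and the invariant factors of ∂_2 are all 1, so H_1 ≅ 0.
  H_2: rank ker ∂_2 − rank ∂_3 = (8 − 7) − 0 = 1, and there is no ∂_3, so H_2 ≅ Z.

As a check, the Euler characteristic is 6 − 12 + 8 = 2, which agrees with 1 − 0 + 1 = 2.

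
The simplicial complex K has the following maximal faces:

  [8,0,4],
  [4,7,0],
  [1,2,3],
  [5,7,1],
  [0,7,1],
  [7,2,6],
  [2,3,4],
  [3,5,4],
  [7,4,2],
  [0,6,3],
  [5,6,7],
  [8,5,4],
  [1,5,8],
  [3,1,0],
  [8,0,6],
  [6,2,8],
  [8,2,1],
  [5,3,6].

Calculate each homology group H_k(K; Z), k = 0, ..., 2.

Take the total order 0 < 1 < 2 < 3 < 4 < 5 < 6 < 7 < 8 on the vertex set. Then K (dimension 2) consists of the simplices:

  0-simplices (9): [0], [1], [2], [3], [4], [5], [6], [7], [8]
  1-simplices (27): (27 of them)
  2-simplices (18): [0,1,3], [0,1,7], [0,3,6], [0,4,7], [0,4,8], [0,6,8], [1,2,3], [1,2,8], [1,5,7], [1,5,8], [2,3,4], [2,4,7], [2,6,7], [2,6,8], [3,4,5], [3,5,6], [4,5,8], [5,6,7]

Hence C_0 ≅ Z^9, C_1 ≅ Z^27, C_2 ≅ Z^18.

∂_1: C_1 → C_0 maps an edge to its endpoints' difference, ∂[p,q] = q − p. For instance
  ∂[0,8] = [8] − [0].
The 9×27 boundary matrix has rank 8 and Smith normal form diag(1,1,1,1,1,1,1,1).

The boundary map ∂_2: C_2 → C_1 acts by ∂[p,q,r] = [q,r] − [p,r] + [p,q]. For instance
  ∂[0,1,3] = [1,3] − [0,3] + [0,1],
  ∂[2,6,7] = [6,7] − [2,7] + [2,6].
This gives a 27×18 integer matrix of rank 17; reducing to Smith normal form yields diagonal entries (1,1,1,1,1,1,1,1,1,1,1,1,1,1,1,1,1).

From H_k ≅ ker(∂_k) / im(∂_{k+1}) we obtain:

  H_0: rank C_0 − rank ∂_1 = 9 − 8 = 1, and the invariant factors of ∂_1 are all 1, so H_0 ≅ Z.
  H_1: rank ker ∂_1 − rank ∂_2 = (27 − 8) − 17 = 2, and the invariant factors of ∂_2 are all 1, so H_1 ≅ Z^2.
  H_2: rank ker ∂_2 − rank ∂_3 = (18 − 17) − 0 = 1, and there is no ∂_3, so H_2 ≅ Z.

As a check, the Euler characteristic is 9 − 27 + 18 = 0, which agrees with 1 − 2 + 1 = 0.

H_0 = Z,  H_1 = Z^2,  H_2 = Z.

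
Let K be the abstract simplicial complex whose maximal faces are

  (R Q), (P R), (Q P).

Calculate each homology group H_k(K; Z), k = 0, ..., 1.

H_0 = Z,  H_1 = Z.

Fix the vertex order P < Q < R and write every simplex with vertices in increasing order. Then dim K = 1 and the simplices of K are:

  0-simplices (3): P, Q, R
  1-simplices (3): PQ, PR, QR

giving chain groups C_0 ≅ Z^3, C_1 ≅ Z^3.

The boundary map ∂_1: C_1 → C_0 maps an edge to its endpoints' difference, ∂[p,q] = q − p. For instance
  ∂PQ = Q − P.
As a 3×3 matrix over Z this has rank 2, with invariant factors (1,1).

Reading off H_k = ker ∂_k / im ∂_{k+1}:

  H_0: rank C_0 − rank ∂_1 = 3 − 2 = 1, and the invariant factors of ∂_1 are all 1, so H_0 = Z.
  H_1: rank ker ∂_1 − rank ∂_2 = (3 − 2) − 0 = 1, and there is no ∂_2, so H_1 = Z.

(K is a triangulation of the circle S^1.)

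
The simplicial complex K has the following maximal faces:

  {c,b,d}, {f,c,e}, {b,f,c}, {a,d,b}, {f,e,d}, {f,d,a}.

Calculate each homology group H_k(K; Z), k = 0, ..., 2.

H_0 ≅ Z,  H_1 ≅ Z,  H_2 = 0.

K has 6 vertices, 12 edges, 6 triangles.
rank ∂_0 = 0, rank ∂_1 = 5 ⇒ b_0 = 6 − 0 − 5 = 1; all invariant factors of ∂_1 are 1 so no torsion. So H_0 ≅ Z.
rank ∂_1 = 5, rank ∂_2 = 6 ⇒ b_1 = 12 − 5 − 6 = 1; all invariant factors of ∂_2 are 1 so no torsion. So H_1 ≅ Z.
rank ∂_2 = 6, rank ∂_3 = 0 ⇒ b_2 = 6 − 6 − 0 = 0. So H_2 ≅ 0.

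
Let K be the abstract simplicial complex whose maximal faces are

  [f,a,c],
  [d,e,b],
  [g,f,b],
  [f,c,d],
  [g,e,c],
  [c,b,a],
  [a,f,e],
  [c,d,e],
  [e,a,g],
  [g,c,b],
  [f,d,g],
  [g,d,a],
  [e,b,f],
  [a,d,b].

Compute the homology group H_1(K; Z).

Take the total order a < b < c < d < e < f < g on the vertex set. Then K (dimension 2) consists of the simplices:

  0-simplices (7): a, b, c, d, e, f, g
  1-simplices (21): ab, ac, ad, ae, af, ag, bc, bd, be, bf, bg, cd, ce, cf, cg, de, df, dg, ef, eg, fg
  2-simplices (14): abc, abd, acf, adg, aef, aeg, bcg, bde, bef, bfg, cde, cdf, ceg, dfg

giving chain groups C_0 ≅ Z^7, C_1 ≅ Z^21, C_2 ≅ Z^14.

The boundary map ∂_1: C_1 → C_0 maps an edge to its endpoints' difference, ∂[p,q] = q − p. For instance
  ∂ce = e − c.
As a 7×21 matrix over Z this has rank 6, with invariant factors (1,1,1,1,1,1).

∂_2: C_2 → C_1 acts by ∂[p,q,r] = [q,r] − [p,r] + [p,q]. For instance
  ∂ceg = eg − cg + ce,
  ∂adg = dg − ag + ad.
The 21×14 boundary matrix has rank 13 and Smith normal form diag(1,1,1,1,1,1,1,1,1,1,1,1,1).

Now H_k = ker ∂_k / im ∂_{k+1}, so:

  H_1: rank ker ∂_1 − rank ∂_2 = (21 − 6) − 13 = 2, and the invariant factors of ∂_2 are all 1, so H_1 ≅ Z^2.

H_1 ≅ Z^2.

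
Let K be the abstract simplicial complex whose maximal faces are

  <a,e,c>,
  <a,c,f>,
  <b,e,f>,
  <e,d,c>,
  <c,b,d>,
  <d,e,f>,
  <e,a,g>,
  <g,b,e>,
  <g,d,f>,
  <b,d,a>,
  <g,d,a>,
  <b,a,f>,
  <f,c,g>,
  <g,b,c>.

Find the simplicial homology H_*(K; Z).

H_0 = Z,  H_1 = Z^2,  H_2 = Z.

We work with the vertex ordering a < b < c < d < e < f < g. The simplices of K, each written with vertices in increasing order, are:

  0-simplices (7): a, b, c, d, e, f, g
  1-simplices (21): ab, ac, ad, ae, af, ag, bc, bd, be, bf, bg, cd, ce, cf, cg, de, df, dg, ef, eg, fg
  2-simplices (14): abd, abf, ace, acf, adg, aeg, bcd, bcg, bef, beg, cde, cfg, def, dfg

so the chain groups are C_0 ≅ Z^7, C_1 ≅ Z^21, C_2 ≅ Z^14.

Boundary ∂_1: C_1 → C_0 sends each edge [p,q] (with p < q) to q − p.
This gives a 7×21 integer matrix of rank 6; reducing to Smith normal form yields diagonal entries (1,1,1,1,1,1).

∂_2: C_2 → C_1 maps a triangle to the signed sum of its edges. For instance
  ∂acf = cf − af + ac,
  ∂dfg = fg − dg + df.
This gives a 21×14 integer matrix of rank 13; reducing to Smith normal form yields diagonal entries (1,1,1,1,1,1,1,1,1,1,1,1,1).

Reading off H_k = ker ∂_k / im ∂_{k+1}:

  H_0: rank C_0 − rank ∂_1 = 7 − 6 = 1, and the invariant factors of ∂_1 are all 1, so H_0 ≅ Z.
  H_1: rank ker ∂_1 − rank ∂_2 = (21 − 6) − 13 = 2, and the invariant factors of ∂_2 are all 1, so H_1 ≅ Z^2.
  H_2: rank ker ∂_2 − rank ∂_3 = (14 − 13) − 0 = 1, and there is no ∂_3, so H_2 ≅ Z.

As a check, the Euler characteristic is 7 − 21 + 14 = 0, which agrees with 1 − 2 + 1 = 0.
(K is a triangulation of the torus T^2.)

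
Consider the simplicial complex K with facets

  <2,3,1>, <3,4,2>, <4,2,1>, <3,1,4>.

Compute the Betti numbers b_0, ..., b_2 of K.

K has 4 vertices, 6 edges, 4 triangles.
rank ∂_0 = 0, rank ∂_1 = 3 ⇒ b_0 = 4 − 0 − 3 = 1; all invariant factors of ∂_1 are 1 so no torsion. So H_0 = Z.
rank ∂_1 = 3, rank ∂_2 = 3 ⇒ b_1 = 6 − 3 − 3 = 0; all invariant factors of ∂_2 are 1 so no torsion. So H_1 = 0.
rank ∂_2 = 3, rank ∂_3 = 0 ⇒ b_2 = 4 − 3 − 0 = 1. So H_2 = Z.

b_0 = 1, b_1 = 0, b_2 = 1.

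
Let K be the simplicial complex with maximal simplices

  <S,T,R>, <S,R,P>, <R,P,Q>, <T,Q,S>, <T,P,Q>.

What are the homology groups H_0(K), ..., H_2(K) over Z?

H_0 ≅ Z,  H_1 ≅ Z,  H_2 = 0.

Take the total order P < Q < R < S < T on the vertex set. Then K (dimension 2) consists of the simplices:

  0-simplices (5): P, Q, R, S, T
  1-simplices (10): PQ, PR, PS, PT, QR, QS, QT, RS, RT, ST
  2-simplices (5): PQR, PQT, PRS, QST, RST

so the chain groups are C_0 ≅ Z^5, C_1 ≅ Z^10, C_2 ≅ Z^5.

∂_1: C_1 → C_0 is given by ∂[p,q] = [q] − [p]. For instance
  ∂RT = T − R.
This gives a 5×10 integer matrix of rank 4; reducing to Smith normal form yields diagonal entries (1,1,1,1).

The boundary map ∂_2: C_2 → C_1 acts by ∂[p,q,r] = [q,r] − [p,r] + [p,q]. For instance
  ∂PQT = QT − PT + PQ,
  ∂PQR = QR − PR + PQ.
This gives a 10×5 integer matrix of rank 5; reducing to Smith normal form yields diagonal entries (1,1,1,1,1).

Reading off H_k = ker ∂_k / im ∂_{k+1}:

  H_0: rank C_0 − rank ∂_1 = 5 − 4 = 1, and the invariant factors of ∂_1 are all 1, so H_0 = Z.
  H_1: rank ker ∂_1 − rank ∂_2 = (10 − 4) − 5 = 1, and the invariant factors of ∂_2 are all 1, so H_1 = Z.
  H_2: rank ker ∂_2 − rank ∂_3 = (5 − 5) − 0 = 0, and there is no ∂_3, so H_2 = 0.

As a check, the Euler characteristic is 5 − 10 + 5 = 0, which agrees with 1 − 1 + 0 = 0.
(K is a triangulation of the Möbius band.)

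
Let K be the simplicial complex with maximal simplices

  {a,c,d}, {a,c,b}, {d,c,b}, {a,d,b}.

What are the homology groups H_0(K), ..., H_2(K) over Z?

H_0 ≅ Z,  H_1 = 0,  H_2 ≅ Z.

Fix the vertex order a < b < c < d and write every simplex with vertices in increasing order. Then dim K = 2 and the simplices of K are:

  0-simplices (4): a, b, c, d
  1-simplices (6): ab, ac, ad, bc, bd, cd
  2-simplices (4): abc, abd, acd, bcd

so the chain groups are C_0 ≅ Z^4, C_1 ≅ Z^6, C_2 ≅ Z^4.

The boundary map ∂_1: C_1 → C_0 sends each edge [p,q] (with p < q) to q − p.
This gives a 4×6 integer matrix of rank 3; reducing to Smith normal form yields diagonal entries (1,1,1).

The boundary map ∂_2: C_2 → C_1 sends each 2-simplex [p,q,r] to [q,r] − [p,r] + [p,q]. For instance
  ∂abd = bd − ad + ab,
  ∂bcd = cd − bd + bc.
The 6×4 boundary matrix has rank 3 and Smith normal form diag(1,1,1).

Now H_k = ker ∂_k / im ∂_{k+1}, so:

  H_0: rank C_0 − rank ∂_1 = 4 − 3 = 1, and the invariant factors of ∂_1 are all 1, so H_0 ≅ Z.
  H_1: rank ker ∂_1 − rank ∂_2 = (6 − 3) − 3 = 0, and the invariant factors of ∂_2 are all 1, so H_1 ≅ 0.
  H_2: rank ker ∂_2 − rank ∂_3 = (4 − 3) − 0 = 1, and there is no ∂_3, so H_2 ≅ Z.

As a check, the Euler characteristic is 4 − 6 + 4 = 2, which agrees with 1 − 0 + 1 = 2.
(K is a triangulation of the 2-sphere S^2.)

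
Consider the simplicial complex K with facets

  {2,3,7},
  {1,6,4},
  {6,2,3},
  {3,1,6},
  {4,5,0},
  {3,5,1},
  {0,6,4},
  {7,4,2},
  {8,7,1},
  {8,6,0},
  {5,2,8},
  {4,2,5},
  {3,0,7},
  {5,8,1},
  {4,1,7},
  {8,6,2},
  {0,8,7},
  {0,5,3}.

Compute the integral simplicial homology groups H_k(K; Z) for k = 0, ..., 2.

Fix the vertex order 0 < 1 < 2 < 3 < 4 < 5 < 6 < 7 < 8 and write every simplex with vertices in increasing order. Then dim K = 2 and the simplices of K are:

  0-simplices (9): [0], [1], [2], [3], [4], [5], [6], [7], [8]
  1-simplices (27): (27 of them)
  2-simplices (18): [0,3,5], [0,3,7], [0,4,5], [0,4,6], [0,6,8], [0,7,8], [1,3,5], [1,3,6], [1,4,6], [1,4,7], [1,5,8], [1,7,8], [2,3,6], [2,3,7], [2,4,5], [2,4,7], [2,5,8], [2,6,8]

giving chain groups C_0 ≅ Z^9, C_1 ≅ Z^27, C_2 ≅ Z^18.

∂_1: C_1 → C_0 sends each edge [p,q] (with p < q) to q − p. For instance
  ∂[2,8] = [8] − [2].
The resulting 9×27 matrix has rank 8, and its Smith normal form has invariant factors (1,1,1,1,1,1,1,1).

∂_2: C_2 → C_1 sends each 2-simplex [p,q,r] to [q,r] − [p,r] + [p,q]. For instance
  ∂[2,4,7] = [4,7] − [2,7] + [2,4],
  ∂[0,6,8] = [6,8] − [0,8] + [0,6].
The 27×18 boundary matrix has rank 17 and Smith normal form diag(1,1,1,1,1,1,1,1,1,1,1,1,1,1,1,1,1).

Now H_k = ker ∂_k / im ∂_{k+1}, so:

  H_0: rank C_0 − rank ∂_1 = 9 − 8 = 1, and the invariant factors of ∂_1 are all 1, so H_0 ≅ Z.
  H_1: rank ker ∂_1 − rank ∂_2 = (27 − 8) − 17 = 2, and the invariant factors of ∂_2 are all 1, so H_1 ≅ Z^2.
  H_2: rank ker ∂_2 − rank ∂_3 = (18 − 17) − 0 = 1, and there is no ∂_3, so H_2 ≅ Z.

(K is a triangulation of the torus T^2.)

H_0 = Z,  H_1 = Z^2,  H_2 = Z.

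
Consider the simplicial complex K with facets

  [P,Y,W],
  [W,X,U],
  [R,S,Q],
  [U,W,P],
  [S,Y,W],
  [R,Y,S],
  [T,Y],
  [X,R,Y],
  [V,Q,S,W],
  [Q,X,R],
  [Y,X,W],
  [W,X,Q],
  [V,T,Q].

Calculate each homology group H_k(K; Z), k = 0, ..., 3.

H_0 ≅ Z,  H_1 ≅ Z,  H_2 ≅ Z,  H_3 = 0.

Take the total order P < Q < R < S < T < U < V < W < X < Y on the vertex set. Then K (dimension 3) consists of the simplices:

  0-simplices (10): P, Q, R, S, T, U, V, W, X, Y
  1-simplices (23): PU, PW, PY, QR, QS, QT, QV, QW, QX, RS, RX, RY, SV, SW, SY, TV, TY, UW, UX, VW, WX, WY, XY
  2-simplices (15): PUW, PWY, QRS, QRX, QSV, QSW, QTV, QVW, QWX, RSY, RXY, SVW, SWY, UWX, WXY
  3-simplices (1): QSVW

Hence C_0 ≅ Z^10, C_1 ≅ Z^23, C_2 ≅ Z^15, C_3 ≅ Z^1.

∂_1: C_1 → C_0 is given by ∂[p,q] = [q] − [p]. For instance
  ∂QT = T − Q.
The 10×23 boundary matrix has rank 9 and Smith normal form diag(1,1,1,1,1,1,1,1,1).

The boundary map ∂_2: C_2 → C_1 sends each 2-simplex [p,q,r] to [q,r] − [p,r] + [p,q]. For instance
  ∂QRS = RS − QS + QR,
  ∂PWY = WY − PY + PW.
This gives a 23×15 integer matrix of rank 13; reducing to Smith normal form yields diagonal entries (1,1,1,1,1,1,1,1,1,1,1,1,1).

Boundary ∂_3: C_3 → C_2 sends each 3-simplex σ to the alternating sum Σ_i (−1)^i (σ with its i-th vertex removed). For instance
  ∂QSVW = SVW − QVW + QSW − QSV.
This gives a 15×1 integer matrix of rank 1; reducing to Smith normal form yields diagonal entries (1).

From H_k ≅ ker(∂_k) / im(∂_{k+1}) we obtain:

  H_0: rank C_0 − rank ∂_1 = 10 − 9 = 1, and the invariant factors of ∂_1 are all 1, so H_0 = Z.
  H_1: rank ker ∂_1 − rank ∂_2 = (23 − 9) − 13 = 1, and the invariant factors of ∂_2 are all 1, so H_1 = Z.
  H_2: rank ker ∂_2 − rank ∂_3 = (15 − 13) − 1 = 1, and the invariant factors of ∂_3 are all 1, so H_2 = Z.
  H_3: rank ker ∂_3 − rank ∂_4 = (1 − 1) − 0 = 0, and there is no ∂_4, so H_3 = 0.

As a check, the Euler characteristic is 10 − 23 + 15 − 1 = 1, which agrees with 1 − 1 + 1 − 0 = 1.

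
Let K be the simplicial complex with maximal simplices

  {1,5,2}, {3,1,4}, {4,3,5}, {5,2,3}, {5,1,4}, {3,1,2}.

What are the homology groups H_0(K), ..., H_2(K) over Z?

K has 5 vertices, 9 edges, 6 triangles.
rank ∂_0 = 0, rank ∂_1 = 4 ⇒ b_0 = 5 − 0 − 4 = 1; all invariant factors of ∂_1 are 1 so no torsion. So H_0 ≅ Z.
rank ∂_1 = 4, rank ∂_2 = 5 ⇒ b_1 = 9 − 4 − 5 = 0; all invariant factors of ∂_2 are 1 so no torsion. So H_1 ≅ 0.
rank ∂_2 = 5, rank ∂_3 = 0 ⇒ b_2 = 6 − 5 − 0 = 1. So H_2 ≅ Z.

H_0 = Z,  H_1 = 0,  H_2 = Z.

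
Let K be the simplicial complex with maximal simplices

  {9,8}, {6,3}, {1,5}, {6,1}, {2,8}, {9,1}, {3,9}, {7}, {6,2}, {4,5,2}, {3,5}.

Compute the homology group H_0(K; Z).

H_0 = Z^2.

Take the total order 1 < 2 < 3 < 4 < 5 < 6 < 7 < 8 < 9 on the vertex set. Then K (dimension 2) consists of the simplices:

  0-simplices (9): [1], [2], [3], [4], [5], [6], [7], [8], [9]
  1-simplices (12): [1,5], [1,6], [1,9], [2,4], [2,5], [2,6], [2,8], [3,5], [3,6], [3,9], [4,5], [8,9]
  2-simplices (1): [2,4,5]

giving chain groups C_0 ≅ Z^9, C_1 ≅ Z^12, C_2 ≅ Z^1.

Boundary ∂_1: C_1 → C_0 is given by ∂[p,q] = [q] − [p]. For instance
  ∂[1,5] = [5] − [1].
This gives a 9×12 integer matrix of rank 7; reducing to Smith normal form yields diagonal entries (1,1,1,1,1,1,1).

∂_2: C_2 → C_1 sends each 2-simplex [p,q,r] to [q,r] − [p,r] + [p,q]. For instance
  ∂[2,4,5] = [4,5] − [2,5] + [2,4].
As a 12×1 matrix over Z this has rank 1, with invariant factors (1).

Now H_k = ker ∂_k / im ∂_{k+1}, so:

  H_0: rank C_0 − rank ∂_1 = 9 − 7 = 2, and the invariant factors of ∂_1 are all 1, so H_0 = Z^2.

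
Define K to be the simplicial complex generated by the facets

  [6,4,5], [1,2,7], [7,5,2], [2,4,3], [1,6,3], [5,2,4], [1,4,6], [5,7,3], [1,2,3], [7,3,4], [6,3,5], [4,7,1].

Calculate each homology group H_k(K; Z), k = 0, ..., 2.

H_0 = Z,  H_1 = Z_2,  H_2 = 0.

Order the vertices as 1 < 2 < 3 < 4 < 5 < 6 < 7. Listing each simplex with vertices in this order, K has dimension 2 with simplices:

  0-simplices (7): [1], [2], [3], [4], [5], [6], [7]
  1-simplices (18): [1,2], [1,3], [1,4], [1,6], [1,7], [2,3], [2,4], [2,5], [2,7], [3,4], [3,5], [3,6], [3,7], [4,5], [4,6], [4,7], [5,6], [5,7]
  2-simplices (12): [1,2,3], [1,2,7], [1,3,6], [1,4,6], [1,4,7], [2,3,4], [2,4,5], [2,5,7], [3,4,7], [3,5,6], [3,5,7], [4,5,6]

giving chain groups C_0 ≅ Z^7, C_1 ≅ Z^18, C_2 ≅ Z^12.

∂_1: C_1 → C_0 sends each edge [p,q] (with p < q) to q − p. For instance
  ∂[4,6] = [6] − [4].
This gives a 7×18 integer matrix of rank 6; reducing to Smith normal form yields diagonal entries (1,1,1,1,1,1).

The boundary map ∂_2: C_2 → C_1 sends each 2-simplex [p,q,r] to [q,r] − [p,r] + [p,q]. For instance
  ∂[1,2,7] = [2,7] − [1,7] + [1,2],
  ∂[4,5,6] = [5,6] − [4,6] + [4,5].
The resulting 18×12 matrix has rank 12, and its Smith normal form has invariant factors (1,1,1,1,1,1,1,1,1,1,1,2).

Computing H_k = (kernel of ∂_k) / (image of ∂_{k+1}):

  H_0: rank C_0 − rank ∂_1 = 7 − 6 = 1, and the invariant factors of ∂_1 are all 1, so H_0 = Z.
  H_1: rank ker ∂_1 − rank ∂_2 = (18 − 6) − 12 = 0, and ∂_2 has invariant factor 2 > 1, so H_1 = Z_2.
  H_2: rank ker ∂_2 − rank ∂_3 = (12 − 12) − 0 = 0, and there is no ∂_3, so H_2 = 0.

(K is a triangulation of the real projective plane RP^2.)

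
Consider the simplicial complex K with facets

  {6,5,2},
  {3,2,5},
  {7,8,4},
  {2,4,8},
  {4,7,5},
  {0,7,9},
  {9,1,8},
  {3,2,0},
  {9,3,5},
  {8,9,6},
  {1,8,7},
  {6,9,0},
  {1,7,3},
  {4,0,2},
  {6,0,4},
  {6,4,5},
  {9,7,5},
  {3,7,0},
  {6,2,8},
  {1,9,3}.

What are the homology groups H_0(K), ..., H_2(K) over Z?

Fix the vertex order 0 < 1 < 2 < 3 < 4 < 5 < 6 < 7 < 8 < 9 and write every simplex with vertices in increasing order. Then dim K = 2 and the simplices of K are:

  0-simplices (10): [0], [1], [2], [3], [4], [5], [6], [7], [8], [9]
  1-simplices (30): (30 of them)
  2-simplices (20): (20 of them)

giving chain groups C_0 ≅ Z^10, C_1 ≅ Z^30, C_2 ≅ Z^20.

The boundary map ∂_1: C_1 → C_0 sends each edge [p,q] (with p < q) to q − p.
As a 10×30 matrix over Z this has rank 9, with invariant factors (1,1,1,1,1,1,1,1,1).

The boundary map ∂_2: C_2 → C_1 maps a triangle to the signed sum of its edges. For instance
  ∂[0,2,3] = [2,3] − [0,3] + [0,2],
  ∂[1,8,9] = [8,9] − [1,9] + [1,8].
The resulting 30×20 matrix has rank 20, and its Smith normal form has invariant factors (1,1,1,1,1,1,1,1,1,1,1,1,1,1,1,1,1,1,1,2).

Reading off H_k = ker ∂_k / im ∂_{k+1}:

  H_0: rank C_0 − rank ∂_1 = 10 − 9 = 1, and the invariant factors of ∂_1 are all 1, so H_0 = Z.
  H_1: rank ker ∂_1 − rank ∂_2 = (30 − 9) − 20 = 1, and ∂_2 has invariant factor 2 > 1, so H_1 = Z ⊕ Z/2.
  H_2: rank ker ∂_2 − rank ∂_3 = (20 − 20) − 0 = 0, and there is no ∂_3, so H_2 = 0.

(K is a triangulation of the Klein bottle.)

H_0 = Z,  H_1 = Z ⊕ Z/2,  H_2 = 0.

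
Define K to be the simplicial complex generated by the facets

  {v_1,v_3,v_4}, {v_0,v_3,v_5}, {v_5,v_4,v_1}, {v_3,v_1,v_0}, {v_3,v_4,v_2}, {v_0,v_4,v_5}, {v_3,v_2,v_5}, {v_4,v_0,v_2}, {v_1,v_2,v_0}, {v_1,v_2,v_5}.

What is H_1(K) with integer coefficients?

K has 6 vertices, 15 edges, 10 triangles.
rank ∂_1 = 5, rank ∂_2 = 10 ⇒ b_1 = 15 − 5 − 10 = 0; ∂_2 has invariant factor(s) [2] giving torsion. So H_1 = Z/2.

H_1 ≅ Z/2.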